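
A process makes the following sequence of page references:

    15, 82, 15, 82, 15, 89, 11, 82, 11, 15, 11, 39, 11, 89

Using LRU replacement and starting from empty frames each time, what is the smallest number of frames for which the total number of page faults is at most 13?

2

f=1: 14 faults
f=2: 8 faults
f=3: 8 faults
f=4: 6 faults
f=5: 5 faults
Smallest f with faults ≤ 13 is 2.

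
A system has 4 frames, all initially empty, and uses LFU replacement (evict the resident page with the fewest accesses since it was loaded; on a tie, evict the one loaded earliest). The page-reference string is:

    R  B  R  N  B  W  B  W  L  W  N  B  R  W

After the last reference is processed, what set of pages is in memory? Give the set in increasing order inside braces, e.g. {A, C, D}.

{B, N, R, W}

R: fault, frames (R)
B: fault, frames (R B)
R: hit
N: fault, frames (R B N)
B: hit
W: fault, frames (R B N W)
B: hit
W: hit
L: fault, evict N, frames (R B W L)
W: hit
N: fault, evict L, frames (R B W N)
B: hit
R: hit
W: hit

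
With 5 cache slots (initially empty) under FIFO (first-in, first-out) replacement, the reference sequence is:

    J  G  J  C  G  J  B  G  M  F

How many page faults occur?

J -> miss, frames (J)
G -> miss, frames (J G)
J -> hit
C -> miss, frames (J G C)
G -> hit
J -> hit
B -> miss, frames (J G C B)
G -> hit
M -> miss, frames (J G C B M)
F -> miss, evict J, frames (G C B M F)
Page faults: 6.

6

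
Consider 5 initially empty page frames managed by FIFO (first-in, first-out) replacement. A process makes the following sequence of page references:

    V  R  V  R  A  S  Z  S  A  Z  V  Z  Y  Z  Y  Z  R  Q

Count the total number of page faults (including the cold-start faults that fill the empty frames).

V -> miss, frames (V)
R -> miss, frames (V R)
V -> hit
R -> hit
A -> miss, frames (V R A)
S -> miss, frames (V R A S)
Z -> miss, frames (V R A S Z)
S -> hit
A -> hit
Z -> hit
V -> hit
Z -> hit
Y -> miss, evict V, frames (R A S Z Y)
Z -> hit
Y -> hit
Z -> hit
R -> hit
Q -> miss, evict R, frames (A S Z Y Q)
Page faults: 7.

7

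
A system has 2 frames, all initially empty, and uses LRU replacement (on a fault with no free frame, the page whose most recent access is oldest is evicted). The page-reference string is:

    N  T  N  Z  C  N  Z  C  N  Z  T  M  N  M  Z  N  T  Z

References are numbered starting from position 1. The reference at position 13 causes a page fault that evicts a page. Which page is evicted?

pos 1: N: miss, frames (N)
pos 2: T: miss, frames (N T)
pos 3: N: hit
pos 4: Z: miss, evict T, frames (N Z)
pos 5: C: miss, evict N, frames (Z C)
pos 6: N: miss, evict Z, frames (C N)
pos 7: Z: miss, evict C, frames (N Z)
pos 8: C: miss, evict N, frames (Z C)
pos 9: N: miss, evict Z, frames (C N)
pos 10: Z: miss, evict C, frames (N Z)
pos 11: T: miss, evict N, frames (Z T)
pos 12: M: miss, evict Z, frames (T M)
pos 13: N: miss, evict T, frames (M N)
At position 13, page T is evicted.

T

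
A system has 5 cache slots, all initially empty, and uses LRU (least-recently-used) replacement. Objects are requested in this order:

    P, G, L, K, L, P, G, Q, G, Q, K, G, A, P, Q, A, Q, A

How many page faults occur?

6

P -> miss, frames {P}
G -> miss, frames {P,G}
L -> miss, frames {P,G,L}
K -> miss, frames {P,G,L,K}
L -> hit
P -> hit
G -> hit
Q -> miss, frames {K,L,P,G,Q}
G -> hit
Q -> hit
K -> hit
G -> hit
A -> miss, evict L, frames {P,Q,K,G,A}
P -> hit
Q -> hit
A -> hit
Q -> hit
A -> hit
Page faults: 6.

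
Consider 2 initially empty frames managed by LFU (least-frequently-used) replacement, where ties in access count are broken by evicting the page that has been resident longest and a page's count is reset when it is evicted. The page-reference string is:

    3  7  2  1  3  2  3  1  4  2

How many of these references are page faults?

9

3 → miss, frames {3}
7 → miss, frames {3,7}
2 → miss, evict 3, frames {7,2}
1 → miss, evict 7, frames {2,1}
3 → miss, evict 2, frames {1,3}
2 → miss, evict 1, frames {3,2}
3 → hit
1 → miss, evict 2, frames {3,1}
4 → miss, evict 1, frames {3,4}
2 → miss, evict 4, frames {3,2}
Page faults: 9.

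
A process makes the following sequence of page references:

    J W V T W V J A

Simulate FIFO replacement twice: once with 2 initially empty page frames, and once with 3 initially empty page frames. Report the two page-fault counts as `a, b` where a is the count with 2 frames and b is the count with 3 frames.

8, 6

2 frames: F F F F F F F F → 8 faults.
3 frames: F F F F . . F F → 6 faults.
6 < 8: adding a frame reduced faults, as is typical.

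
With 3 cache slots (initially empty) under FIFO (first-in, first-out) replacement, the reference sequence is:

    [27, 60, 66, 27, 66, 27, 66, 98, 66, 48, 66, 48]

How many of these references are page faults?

5

27 -> miss, frames {27}
60 -> miss, frames {27,60}
66 -> miss, frames {27,60,66}
27 -> hit
66 -> hit
27 -> hit
66 -> hit
98 -> miss, evict 27, frames {60,66,98}
66 -> hit
48 -> miss, evict 60, frames {66,98,48}
66 -> hit
48 -> hit
Page faults: 5.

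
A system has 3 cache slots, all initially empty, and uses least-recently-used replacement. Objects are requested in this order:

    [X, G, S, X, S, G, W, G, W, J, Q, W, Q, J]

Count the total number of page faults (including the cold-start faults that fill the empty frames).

6

X → miss, frames {X}
G → miss, frames {X,G}
S → miss, frames {X,G,S}
X → hit
S → hit
G → hit
W → miss, evict X, frames {S,G,W}
G → hit
W → hit
J → miss, evict S, frames {G,W,J}
Q → miss, evict G, frames {W,J,Q}
W → hit
Q → hit
J → hit
Page faults: 6.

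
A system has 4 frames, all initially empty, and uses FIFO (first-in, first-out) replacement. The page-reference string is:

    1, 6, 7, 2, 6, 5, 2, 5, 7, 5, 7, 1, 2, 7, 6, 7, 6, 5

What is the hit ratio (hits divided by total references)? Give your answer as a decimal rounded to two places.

0.56

1 -> miss, frames (1)
6 -> miss, frames (1 6)
7 -> miss, frames (1 6 7)
2 -> miss, frames (1 6 7 2)
6 -> hit
5 -> miss, evict 1, frames (6 7 2 5)
2 -> hit
5 -> hit
7 -> hit
5 -> hit
7 -> hit
1 -> miss, evict 6, frames (7 2 5 1)
2 -> hit
7 -> hit
6 -> miss, evict 7, frames (2 5 1 6)
7 -> miss, evict 2, frames (5 1 6 7)
6 -> hit
5 -> hit
Hits: 10 of 18 references → 10/18 = 0.5556.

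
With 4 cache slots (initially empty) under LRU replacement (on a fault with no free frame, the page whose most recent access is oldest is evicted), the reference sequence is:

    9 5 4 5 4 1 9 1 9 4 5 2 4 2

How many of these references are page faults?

5

9 → miss, frames {9}
5 → miss, frames {9,5}
4 → miss, frames {9,5,4}
5 → hit
4 → hit
1 → miss, frames {9,5,4,1}
9 → hit
1 → hit
9 → hit
4 → hit
5 → hit
2 → miss, evict 1, frames {9,4,5,2}
4 → hit
2 → hit
Page faults: 5.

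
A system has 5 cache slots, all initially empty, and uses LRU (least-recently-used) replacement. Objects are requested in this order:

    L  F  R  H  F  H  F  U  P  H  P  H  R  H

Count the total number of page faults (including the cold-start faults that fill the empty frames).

6

L: fault, frames [L]
F: fault, frames [L, F]
R: fault, frames [L, F, R]
H: fault, frames [L, F, R, H]
F: hit
H: hit
F: hit
U: fault, frames [L, R, H, F, U]
P: fault, evict L, frames [R, H, F, U, P]
H: hit
P: hit
H: hit
R: hit
H: hit
Page faults: 6.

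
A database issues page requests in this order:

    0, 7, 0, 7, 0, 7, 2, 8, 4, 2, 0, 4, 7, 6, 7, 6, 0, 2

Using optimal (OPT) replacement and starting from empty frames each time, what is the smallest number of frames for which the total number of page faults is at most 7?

f=1: 18 faults
f=2: 10 faults
f=3: 8 faults
f=4: 6 faults
f=5: 6 faults
f=6: 6 faults
Smallest f with faults ≤ 7 is 4.

4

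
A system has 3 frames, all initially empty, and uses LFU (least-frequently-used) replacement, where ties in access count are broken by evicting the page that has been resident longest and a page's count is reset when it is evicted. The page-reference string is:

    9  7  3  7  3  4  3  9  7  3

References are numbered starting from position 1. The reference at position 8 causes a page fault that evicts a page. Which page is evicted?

4

pos 1: 9: fault, frames (9)
pos 2: 7: fault, frames (9 7)
pos 3: 3: fault, frames (9 7 3)
pos 4: 7: hit
pos 5: 3: hit
pos 6: 4: fault, evict 9, frames (7 3 4)
pos 7: 3: hit
pos 8: 9: fault, evict 4, frames (7 3 9)
At position 8, page 4 is evicted.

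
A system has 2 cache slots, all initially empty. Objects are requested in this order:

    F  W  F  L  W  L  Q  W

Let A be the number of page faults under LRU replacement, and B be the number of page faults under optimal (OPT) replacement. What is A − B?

2

Under LRU: F F . F F . F F → 6 faults.
Under OPT: F F . F . . F . → 4 faults.
A − B = 6 − 4 = 2.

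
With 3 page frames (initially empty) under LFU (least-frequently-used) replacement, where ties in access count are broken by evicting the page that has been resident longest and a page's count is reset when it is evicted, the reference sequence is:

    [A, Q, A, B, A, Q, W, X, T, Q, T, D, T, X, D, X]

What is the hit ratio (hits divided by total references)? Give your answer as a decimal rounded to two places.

A -> fault, frames {A}
Q -> fault, frames {A,Q}
A -> hit
B -> fault, frames {A,Q,B}
A -> hit
Q -> hit
W -> fault, evict B, frames {A,Q,W}
X -> fault, evict W, frames {A,Q,X}
T -> fault, evict X, frames {A,Q,T}
Q -> hit
T -> hit
D -> fault, evict T, frames {A,Q,D}
T -> fault, evict D, frames {A,Q,T}
X -> fault, evict T, frames {A,Q,X}
D -> fault, evict X, frames {A,Q,D}
X -> fault, evict D, frames {A,Q,X}
Hits: 5 of 16 references → 5/16 = 0.3125.

0.31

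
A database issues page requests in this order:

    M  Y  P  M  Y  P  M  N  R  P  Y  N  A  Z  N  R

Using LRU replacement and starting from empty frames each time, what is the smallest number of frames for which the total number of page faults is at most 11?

f=1: 16 faults
f=2: 16 faults
f=3: 11 faults
f=4: 9 faults
f=5: 8 faults
f=6: 7 faults
f=7: 7 faults
Smallest f with faults ≤ 11 is 3.

3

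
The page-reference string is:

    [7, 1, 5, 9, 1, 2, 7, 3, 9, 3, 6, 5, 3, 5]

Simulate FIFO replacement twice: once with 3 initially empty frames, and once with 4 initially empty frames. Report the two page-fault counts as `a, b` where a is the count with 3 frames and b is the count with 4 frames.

11, 9

3 frames: F F F F . F F F F . F F F . → 11 faults.
4 frames: F F F F . F F F . . F F . . → 9 faults.
9 < 11: adding a frame reduced faults, as is typical.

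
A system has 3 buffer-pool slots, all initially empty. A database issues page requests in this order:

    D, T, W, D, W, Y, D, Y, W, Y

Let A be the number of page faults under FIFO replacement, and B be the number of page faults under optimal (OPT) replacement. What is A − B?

1

Under FIFO: F F F . . F F . . . → 5 faults.
Under OPT: F F F . . F . . . . → 4 faults.
A − B = 5 − 4 = 1.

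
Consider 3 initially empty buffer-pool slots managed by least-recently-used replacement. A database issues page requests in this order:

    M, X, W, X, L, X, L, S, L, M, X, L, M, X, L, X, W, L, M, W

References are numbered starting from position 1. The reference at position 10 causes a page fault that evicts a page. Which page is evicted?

X

pos 1: M → miss, frames (M)
pos 2: X → miss, frames (M X)
pos 3: W → miss, frames (M X W)
pos 4: X → hit
pos 5: L → miss, evict M, frames (W X L)
pos 6: X → hit
pos 7: L → hit
pos 8: S → miss, evict W, frames (X L S)
pos 9: L → hit
pos 10: M → miss, evict X, frames (S L M)
At position 10, page X is evicted.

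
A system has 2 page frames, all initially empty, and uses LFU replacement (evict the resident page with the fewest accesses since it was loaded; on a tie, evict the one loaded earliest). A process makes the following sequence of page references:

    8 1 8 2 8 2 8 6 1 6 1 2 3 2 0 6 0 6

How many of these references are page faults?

14

8 → fault, frames (8)
1 → fault, frames (8 1)
8 → hit
2 → fault, evict 1, frames (8 2)
8 → hit
2 → hit
8 → hit
6 → fault, evict 2, frames (8 6)
1 → fault, evict 6, frames (8 1)
6 → fault, evict 1, frames (8 6)
1 → fault, evict 6, frames (8 1)
2 → fault, evict 1, frames (8 2)
3 → fault, evict 2, frames (8 3)
2 → fault, evict 3, frames (8 2)
0 → fault, evict 2, frames (8 0)
6 → fault, evict 0, frames (8 6)
0 → fault, evict 6, frames (8 0)
6 → fault, evict 0, frames (8 6)
Page faults: 14.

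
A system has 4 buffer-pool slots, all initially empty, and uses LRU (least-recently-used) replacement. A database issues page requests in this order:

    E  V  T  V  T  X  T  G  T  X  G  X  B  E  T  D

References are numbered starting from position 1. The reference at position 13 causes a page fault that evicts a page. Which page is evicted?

V

pos 1: E: miss, frames (E)
pos 2: V: miss, frames (E V)
pos 3: T: miss, frames (E V T)
pos 4: V: hit
pos 5: T: hit
pos 6: X: miss, frames (E V T X)
pos 7: T: hit
pos 8: G: miss, evict E, frames (V X T G)
pos 9: T: hit
pos 10: X: hit
pos 11: G: hit
pos 12: X: hit
pos 13: B: miss, evict V, frames (T G X B)
At position 13, page V is evicted.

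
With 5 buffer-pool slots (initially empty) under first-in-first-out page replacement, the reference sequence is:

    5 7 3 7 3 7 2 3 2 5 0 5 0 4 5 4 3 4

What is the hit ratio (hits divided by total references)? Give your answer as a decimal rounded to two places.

0.61

5: fault, frames {5}
7: fault, frames {5,7}
3: fault, frames {5,7,3}
7: hit
3: hit
7: hit
2: fault, frames {5,7,3,2}
3: hit
2: hit
5: hit
0: fault, frames {5,7,3,2,0}
5: hit
0: hit
4: fault, evict 5, frames {7,3,2,0,4}
5: fault, evict 7, frames {3,2,0,4,5}
4: hit
3: hit
4: hit
Hits: 11 of 18 references → 11/18 = 0.6111.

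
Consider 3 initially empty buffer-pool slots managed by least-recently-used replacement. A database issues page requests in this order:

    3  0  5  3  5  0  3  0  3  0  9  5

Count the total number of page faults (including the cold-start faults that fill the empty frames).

3 -> fault, frames {3}
0 -> fault, frames {3,0}
5 -> fault, frames {3,0,5}
3 -> hit
5 -> hit
0 -> hit
3 -> hit
0 -> hit
3 -> hit
0 -> hit
9 -> fault, evict 5, frames {3,0,9}
5 -> fault, evict 3, frames {0,9,5}
Page faults: 5.

5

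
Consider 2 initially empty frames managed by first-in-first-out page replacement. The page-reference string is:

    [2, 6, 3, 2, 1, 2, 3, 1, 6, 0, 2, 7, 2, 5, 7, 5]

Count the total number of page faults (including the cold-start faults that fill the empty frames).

2: miss, frames [2]
6: miss, frames [2, 6]
3: miss, evict 2, frames [6, 3]
2: miss, evict 6, frames [3, 2]
1: miss, evict 3, frames [2, 1]
2: hit
3: miss, evict 2, frames [1, 3]
1: hit
6: miss, evict 1, frames [3, 6]
0: miss, evict 3, frames [6, 0]
2: miss, evict 6, frames [0, 2]
7: miss, evict 0, frames [2, 7]
2: hit
5: miss, evict 2, frames [7, 5]
7: hit
5: hit
Page faults: 11.

11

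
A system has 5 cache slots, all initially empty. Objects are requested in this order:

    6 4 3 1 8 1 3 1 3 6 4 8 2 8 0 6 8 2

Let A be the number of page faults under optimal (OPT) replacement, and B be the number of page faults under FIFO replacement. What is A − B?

-1

Under OPT: F F F F F . . . . . . . F . F . . . → 7 faults.
Under FIFO: F F F F F . . . . . . . F . F F . . → 8 faults.
A − B = 7 − 8 = -1.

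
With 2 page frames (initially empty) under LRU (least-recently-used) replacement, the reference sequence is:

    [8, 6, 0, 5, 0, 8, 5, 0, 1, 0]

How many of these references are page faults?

8: fault, frames [8]
6: fault, frames [8, 6]
0: fault, evict 8, frames [6, 0]
5: fault, evict 6, frames [0, 5]
0: hit
8: fault, evict 5, frames [0, 8]
5: fault, evict 0, frames [8, 5]
0: fault, evict 8, frames [5, 0]
1: fault, evict 5, frames [0, 1]
0: hit
Page faults: 8.

8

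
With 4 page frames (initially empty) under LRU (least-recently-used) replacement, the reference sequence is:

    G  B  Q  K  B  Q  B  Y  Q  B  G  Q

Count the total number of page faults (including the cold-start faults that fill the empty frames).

6

G → fault, frames {G}
B → fault, frames {G,B}
Q → fault, frames {G,B,Q}
K → fault, frames {G,B,Q,K}
B → hit
Q → hit
B → hit
Y → fault, evict G, frames {K,Q,B,Y}
Q → hit
B → hit
G → fault, evict K, frames {Y,Q,B,G}
Q → hit
Page faults: 6.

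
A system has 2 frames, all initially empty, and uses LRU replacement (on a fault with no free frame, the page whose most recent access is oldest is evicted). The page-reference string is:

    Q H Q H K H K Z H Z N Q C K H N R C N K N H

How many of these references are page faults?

Q -> fault, frames [Q]
H -> fault, frames [Q, H]
Q -> hit
H -> hit
K -> fault, evict Q, frames [H, K]
H -> hit
K -> hit
Z -> fault, evict H, frames [K, Z]
H -> fault, evict K, frames [Z, H]
Z -> hit
N -> fault, evict H, frames [Z, N]
Q -> fault, evict Z, frames [N, Q]
C -> fault, evict N, frames [Q, C]
K -> fault, evict Q, frames [C, K]
H -> fault, evict C, frames [K, H]
N -> fault, evict K, frames [H, N]
R -> fault, evict H, frames [N, R]
C -> fault, evict N, frames [R, C]
N -> fault, evict R, frames [C, N]
K -> fault, evict C, frames [N, K]
N -> hit
H -> fault, evict K, frames [N, H]
Page faults: 16.

16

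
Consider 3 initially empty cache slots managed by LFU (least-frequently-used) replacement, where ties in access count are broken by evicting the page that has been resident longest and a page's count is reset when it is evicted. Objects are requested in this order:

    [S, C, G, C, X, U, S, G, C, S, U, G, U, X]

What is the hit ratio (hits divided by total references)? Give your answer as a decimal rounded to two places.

S → fault, frames {S}
C → fault, frames {S,C}
G → fault, frames {S,C,G}
C → hit
X → fault, evict S, frames {C,G,X}
U → fault, evict G, frames {C,X,U}
S → fault, evict X, frames {C,U,S}
G → fault, evict U, frames {C,S,G}
C → hit
S → hit
U → fault, evict G, frames {C,S,U}
G → fault, evict U, frames {C,S,G}
U → fault, evict G, frames {C,S,U}
X → fault, evict U, frames {C,S,X}
Hits: 3 of 14 references → 3/14 = 0.2143.

0.21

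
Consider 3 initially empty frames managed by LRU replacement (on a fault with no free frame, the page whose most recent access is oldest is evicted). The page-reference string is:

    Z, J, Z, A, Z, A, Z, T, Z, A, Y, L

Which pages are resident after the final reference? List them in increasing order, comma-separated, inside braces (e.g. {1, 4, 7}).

{A, L, Y}

Z: fault, frames {Z}
J: fault, frames {Z,J}
Z: hit
A: fault, frames {J,Z,A}
Z: hit
A: hit
Z: hit
T: fault, evict J, frames {A,Z,T}
Z: hit
A: hit
Y: fault, evict T, frames {Z,A,Y}
L: fault, evict Z, frames {A,Y,L}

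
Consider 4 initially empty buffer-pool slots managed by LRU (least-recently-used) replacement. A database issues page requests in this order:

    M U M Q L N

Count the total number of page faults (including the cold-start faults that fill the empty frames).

M → fault, frames (M)
U → fault, frames (M U)
M → hit
Q → fault, frames (U M Q)
L → fault, frames (U M Q L)
N → fault, evict U, frames (M Q L N)
Page faults: 5.

5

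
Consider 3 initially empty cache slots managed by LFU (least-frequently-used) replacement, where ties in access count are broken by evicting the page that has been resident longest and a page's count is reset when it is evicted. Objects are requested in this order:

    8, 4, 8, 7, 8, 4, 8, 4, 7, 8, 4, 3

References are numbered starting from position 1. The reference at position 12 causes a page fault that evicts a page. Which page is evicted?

7

pos 1: 8: fault, frames [8]
pos 2: 4: fault, frames [8, 4]
pos 3: 8: hit
pos 4: 7: fault, frames [8, 4, 7]
pos 5: 8: hit
pos 6: 4: hit
pos 7: 8: hit
pos 8: 4: hit
pos 9: 7: hit
pos 10: 8: hit
pos 11: 4: hit
pos 12: 3: fault, evict 7, frames [8, 4, 3]
At position 12, page 7 is evicted.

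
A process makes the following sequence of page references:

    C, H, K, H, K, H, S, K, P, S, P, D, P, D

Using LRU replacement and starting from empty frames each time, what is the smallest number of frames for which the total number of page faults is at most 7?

3

f=1: 14 faults
f=2: 8 faults
f=3: 6 faults
f=4: 6 faults
f=5: 6 faults
f=6: 6 faults
Smallest f with faults ≤ 7 is 3.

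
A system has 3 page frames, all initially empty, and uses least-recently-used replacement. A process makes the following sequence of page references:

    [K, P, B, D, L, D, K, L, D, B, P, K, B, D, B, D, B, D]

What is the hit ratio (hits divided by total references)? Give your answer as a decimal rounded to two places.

K: fault, frames [K]
P: fault, frames [K, P]
B: fault, frames [K, P, B]
D: fault, evict K, frames [P, B, D]
L: fault, evict P, frames [B, D, L]
D: hit
K: fault, evict B, frames [L, D, K]
L: hit
D: hit
B: fault, evict K, frames [L, D, B]
P: fault, evict L, frames [D, B, P]
K: fault, evict D, frames [B, P, K]
B: hit
D: fault, evict P, frames [K, B, D]
B: hit
D: hit
B: hit
D: hit
Hits: 8 of 18 references → 8/18 = 0.4444.

0.44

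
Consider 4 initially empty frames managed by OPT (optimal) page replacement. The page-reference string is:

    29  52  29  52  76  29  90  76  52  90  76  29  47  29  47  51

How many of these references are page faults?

6

29 → fault, frames (29)
52 → fault, frames (29 52)
29 → hit
52 → hit
76 → fault, frames (29 52 76)
29 → hit
90 → fault, frames (29 52 76 90)
76 → hit
52 → hit
90 → hit
76 → hit
29 → hit
47 → fault, evict 90, frames (29 52 76 47)
29 → hit
47 → hit
51 → fault, evict 47, frames (29 52 76 51)
Page faults: 6.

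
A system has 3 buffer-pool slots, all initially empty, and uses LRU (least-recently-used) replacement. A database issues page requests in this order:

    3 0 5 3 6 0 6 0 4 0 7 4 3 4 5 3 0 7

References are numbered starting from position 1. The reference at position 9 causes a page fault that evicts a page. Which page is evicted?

pos 1: 3 → miss, frames [3]
pos 2: 0 → miss, frames [3, 0]
pos 3: 5 → miss, frames [3, 0, 5]
pos 4: 3 → hit
pos 5: 6 → miss, evict 0, frames [5, 3, 6]
pos 6: 0 → miss, evict 5, frames [3, 6, 0]
pos 7: 6 → hit
pos 8: 0 → hit
pos 9: 4 → miss, evict 3, frames [6, 0, 4]
At position 9, page 3 is evicted.

3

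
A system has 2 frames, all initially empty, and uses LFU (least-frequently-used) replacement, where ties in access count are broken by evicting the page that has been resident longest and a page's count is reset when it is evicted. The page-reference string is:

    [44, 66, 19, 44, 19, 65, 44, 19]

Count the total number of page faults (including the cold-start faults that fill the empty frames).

44 → fault, frames {44}
66 → fault, frames {44,66}
19 → fault, evict 44, frames {66,19}
44 → fault, evict 66, frames {19,44}
19 → hit
65 → fault, evict 44, frames {19,65}
44 → fault, evict 65, frames {19,44}
19 → hit
Page faults: 6.

6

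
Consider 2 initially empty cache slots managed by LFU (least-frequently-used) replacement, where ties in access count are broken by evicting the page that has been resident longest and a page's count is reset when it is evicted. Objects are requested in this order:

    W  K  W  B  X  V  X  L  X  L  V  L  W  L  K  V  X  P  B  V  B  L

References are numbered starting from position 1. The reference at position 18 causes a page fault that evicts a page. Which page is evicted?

pos 1: W -> fault, frames {W}
pos 2: K -> fault, frames {W,K}
pos 3: W -> hit
pos 4: B -> fault, evict K, frames {W,B}
pos 5: X -> fault, evict B, frames {W,X}
pos 6: V -> fault, evict X, frames {W,V}
pos 7: X -> fault, evict V, frames {W,X}
pos 8: L -> fault, evict X, frames {W,L}
pos 9: X -> fault, evict L, frames {W,X}
pos 10: L -> fault, evict X, frames {W,L}
pos 11: V -> fault, evict L, frames {W,V}
pos 12: L -> fault, evict V, frames {W,L}
pos 13: W -> hit
pos 14: L -> hit
pos 15: K -> fault, evict L, frames {W,K}
pos 16: V -> fault, evict K, frames {W,V}
pos 17: X -> fault, evict V, frames {W,X}
pos 18: P -> fault, evict X, frames {W,P}
At position 18, page X is evicted.

X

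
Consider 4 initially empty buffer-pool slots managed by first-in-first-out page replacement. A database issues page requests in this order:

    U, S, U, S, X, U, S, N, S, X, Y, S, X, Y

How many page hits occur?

U → fault, frames {U}
S → fault, frames {U,S}
U → hit
S → hit
X → fault, frames {U,S,X}
U → hit
S → hit
N → fault, frames {U,S,X,N}
S → hit
X → hit
Y → fault, evict U, frames {S,X,N,Y}
S → hit
X → hit
Y → hit
Hits: 9.

9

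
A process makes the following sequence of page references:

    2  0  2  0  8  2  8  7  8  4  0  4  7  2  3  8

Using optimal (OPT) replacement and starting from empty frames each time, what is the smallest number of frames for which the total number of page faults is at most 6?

f=1: 16 faults
f=2: 10 faults
f=3: 8 faults
f=4: 7 faults
f=5: 6 faults
f=6: 6 faults
Smallest f with faults ≤ 6 is 5.

5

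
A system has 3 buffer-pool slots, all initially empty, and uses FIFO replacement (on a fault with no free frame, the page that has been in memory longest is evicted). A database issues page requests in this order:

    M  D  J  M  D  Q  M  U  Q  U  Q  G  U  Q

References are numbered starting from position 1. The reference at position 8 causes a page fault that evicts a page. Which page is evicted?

pos 1: M: fault, frames [M]
pos 2: D: fault, frames [M, D]
pos 3: J: fault, frames [M, D, J]
pos 4: M: hit
pos 5: D: hit
pos 6: Q: fault, evict M, frames [D, J, Q]
pos 7: M: fault, evict D, frames [J, Q, M]
pos 8: U: fault, evict J, frames [Q, M, U]
At position 8, page J is evicted.

J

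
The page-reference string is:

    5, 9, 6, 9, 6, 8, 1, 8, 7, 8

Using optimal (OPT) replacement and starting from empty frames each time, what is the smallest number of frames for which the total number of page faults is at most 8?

f=1: 10 faults
f=2: 6 faults
f=3: 6 faults
f=4: 6 faults
f=5: 6 faults
f=6: 6 faults
Smallest f with faults ≤ 8 is 2.

2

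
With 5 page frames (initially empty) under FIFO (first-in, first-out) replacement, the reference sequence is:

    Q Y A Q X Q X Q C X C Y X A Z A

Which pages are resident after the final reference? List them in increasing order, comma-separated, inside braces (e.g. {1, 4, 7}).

Q → fault, frames (Q)
Y → fault, frames (Q Y)
A → fault, frames (Q Y A)
Q → hit
X → fault, frames (Q Y A X)
Q → hit
X → hit
Q → hit
C → fault, frames (Q Y A X C)
X → hit
C → hit
Y → hit
X → hit
A → hit
Z → fault, evict Q, frames (Y A X C Z)
A → hit

{A, C, X, Y, Z}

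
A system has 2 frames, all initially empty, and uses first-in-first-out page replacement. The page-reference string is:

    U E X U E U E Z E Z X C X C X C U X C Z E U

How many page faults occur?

14

U → fault, frames (U)
E → fault, frames (U E)
X → fault, evict U, frames (E X)
U → fault, evict E, frames (X U)
E → fault, evict X, frames (U E)
U → hit
E → hit
Z → fault, evict U, frames (E Z)
E → hit
Z → hit
X → fault, evict E, frames (Z X)
C → fault, evict Z, frames (X C)
X → hit
C → hit
X → hit
C → hit
U → fault, evict X, frames (C U)
X → fault, evict C, frames (U X)
C → fault, evict U, frames (X C)
Z → fault, evict X, frames (C Z)
E → fault, evict C, frames (Z E)
U → fault, evict Z, frames (E U)
Page faults: 14.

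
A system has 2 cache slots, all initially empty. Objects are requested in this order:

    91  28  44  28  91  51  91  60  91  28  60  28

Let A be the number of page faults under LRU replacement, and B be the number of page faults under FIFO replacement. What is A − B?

Under LRU: F F F . F F . F . F F . → 8 faults.
Under FIFO: F F F . F F . F F F F . → 9 faults.
A − B = 8 − 9 = -1.

-1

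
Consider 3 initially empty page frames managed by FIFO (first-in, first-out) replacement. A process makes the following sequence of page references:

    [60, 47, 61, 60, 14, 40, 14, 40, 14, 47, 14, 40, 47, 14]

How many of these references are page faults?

6

60 -> miss, frames [60]
47 -> miss, frames [60, 47]
61 -> miss, frames [60, 47, 61]
60 -> hit
14 -> miss, evict 60, frames [47, 61, 14]
40 -> miss, evict 47, frames [61, 14, 40]
14 -> hit
40 -> hit
14 -> hit
47 -> miss, evict 61, frames [14, 40, 47]
14 -> hit
40 -> hit
47 -> hit
14 -> hit
Page faults: 6.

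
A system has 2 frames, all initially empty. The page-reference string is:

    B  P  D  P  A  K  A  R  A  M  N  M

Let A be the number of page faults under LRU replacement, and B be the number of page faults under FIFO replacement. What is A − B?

-1

Under LRU: F F F . F F . F . F F . → 8 faults.
Under FIFO: F F F . F F . F F F F . → 9 faults.
A − B = 8 − 9 = -1.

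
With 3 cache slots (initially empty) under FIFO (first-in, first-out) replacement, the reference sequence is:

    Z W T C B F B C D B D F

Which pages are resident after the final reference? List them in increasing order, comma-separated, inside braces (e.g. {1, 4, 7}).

Z -> fault, frames {Z}
W -> fault, frames {Z,W}
T -> fault, frames {Z,W,T}
C -> fault, evict Z, frames {W,T,C}
B -> fault, evict W, frames {T,C,B}
F -> fault, evict T, frames {C,B,F}
B -> hit
C -> hit
D -> fault, evict C, frames {B,F,D}
B -> hit
D -> hit
F -> hit

{B, D, F}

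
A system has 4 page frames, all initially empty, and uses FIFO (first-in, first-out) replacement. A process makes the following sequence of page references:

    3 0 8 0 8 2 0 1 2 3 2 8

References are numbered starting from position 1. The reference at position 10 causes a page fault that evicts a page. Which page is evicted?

0

pos 1: 3 → fault, frames {3}
pos 2: 0 → fault, frames {3,0}
pos 3: 8 → fault, frames {3,0,8}
pos 4: 0 → hit
pos 5: 8 → hit
pos 6: 2 → fault, frames {3,0,8,2}
pos 7: 0 → hit
pos 8: 1 → fault, evict 3, frames {0,8,2,1}
pos 9: 2 → hit
pos 10: 3 → fault, evict 0, frames {8,2,1,3}
At position 10, page 0 is evicted.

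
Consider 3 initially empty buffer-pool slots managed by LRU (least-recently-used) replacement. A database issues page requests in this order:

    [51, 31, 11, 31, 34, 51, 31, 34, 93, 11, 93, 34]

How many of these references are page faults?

51: miss, frames (51)
31: miss, frames (51 31)
11: miss, frames (51 31 11)
31: hit
34: miss, evict 51, frames (11 31 34)
51: miss, evict 11, frames (31 34 51)
31: hit
34: hit
93: miss, evict 51, frames (31 34 93)
11: miss, evict 31, frames (34 93 11)
93: hit
34: hit
Page faults: 7.

7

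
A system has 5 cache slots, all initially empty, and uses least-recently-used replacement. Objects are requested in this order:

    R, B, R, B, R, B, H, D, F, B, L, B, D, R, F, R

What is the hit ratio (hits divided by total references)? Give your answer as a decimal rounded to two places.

0.56

R -> fault, frames [R]
B -> fault, frames [R, B]
R -> hit
B -> hit
R -> hit
B -> hit
H -> fault, frames [R, B, H]
D -> fault, frames [R, B, H, D]
F -> fault, frames [R, B, H, D, F]
B -> hit
L -> fault, evict R, frames [H, D, F, B, L]
B -> hit
D -> hit
R -> fault, evict H, frames [F, L, B, D, R]
F -> hit
R -> hit
Hits: 9 of 16 references → 9/16 = 0.5625.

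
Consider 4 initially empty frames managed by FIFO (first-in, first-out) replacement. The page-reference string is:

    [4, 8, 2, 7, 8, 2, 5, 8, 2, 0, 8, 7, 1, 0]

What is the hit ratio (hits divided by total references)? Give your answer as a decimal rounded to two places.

0.43

4 → miss, frames {4}
8 → miss, frames {4,8}
2 → miss, frames {4,8,2}
7 → miss, frames {4,8,2,7}
8 → hit
2 → hit
5 → miss, evict 4, frames {8,2,7,5}
8 → hit
2 → hit
0 → miss, evict 8, frames {2,7,5,0}
8 → miss, evict 2, frames {7,5,0,8}
7 → hit
1 → miss, evict 7, frames {5,0,8,1}
0 → hit
Hits: 6 of 14 references → 6/14 = 0.4286.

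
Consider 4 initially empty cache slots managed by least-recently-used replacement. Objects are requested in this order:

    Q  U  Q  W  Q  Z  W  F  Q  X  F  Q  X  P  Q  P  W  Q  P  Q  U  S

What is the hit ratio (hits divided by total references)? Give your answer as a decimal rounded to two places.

0.55

Q → miss, frames {Q}
U → miss, frames {Q,U}
Q → hit
W → miss, frames {U,Q,W}
Q → hit
Z → miss, frames {U,W,Q,Z}
W → hit
F → miss, evict U, frames {Q,Z,W,F}
Q → hit
X → miss, evict Z, frames {W,F,Q,X}
F → hit
Q → hit
X → hit
P → miss, evict W, frames {F,Q,X,P}
Q → hit
P → hit
W → miss, evict F, frames {X,Q,P,W}
Q → hit
P → hit
Q → hit
U → miss, evict X, frames {W,P,Q,U}
S → miss, evict W, frames {P,Q,U,S}
Hits: 12 of 22 references → 12/22 = 0.5455.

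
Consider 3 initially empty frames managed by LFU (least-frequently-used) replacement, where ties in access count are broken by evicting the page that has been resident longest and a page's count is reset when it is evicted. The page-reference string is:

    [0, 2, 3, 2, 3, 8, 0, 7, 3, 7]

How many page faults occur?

0: miss, frames [0]
2: miss, frames [0, 2]
3: miss, frames [0, 2, 3]
2: hit
3: hit
8: miss, evict 0, frames [2, 3, 8]
0: miss, evict 8, frames [2, 3, 0]
7: miss, evict 0, frames [2, 3, 7]
3: hit
7: hit
Page faults: 6.

6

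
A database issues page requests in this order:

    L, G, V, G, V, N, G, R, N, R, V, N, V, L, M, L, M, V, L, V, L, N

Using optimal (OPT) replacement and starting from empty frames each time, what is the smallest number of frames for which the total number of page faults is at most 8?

3

f=1: 22 faults
f=2: 10 faults
f=3: 8 faults
f=4: 6 faults
f=5: 6 faults
f=6: 6 faults
Smallest f with faults ≤ 8 is 3.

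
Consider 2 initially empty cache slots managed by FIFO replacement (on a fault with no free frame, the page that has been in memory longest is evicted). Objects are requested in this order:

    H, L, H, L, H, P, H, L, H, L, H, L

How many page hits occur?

7

H: miss, frames {H}
L: miss, frames {H,L}
H: hit
L: hit
H: hit
P: miss, evict H, frames {L,P}
H: miss, evict L, frames {P,H}
L: miss, evict P, frames {H,L}
H: hit
L: hit
H: hit
L: hit
Hits: 7.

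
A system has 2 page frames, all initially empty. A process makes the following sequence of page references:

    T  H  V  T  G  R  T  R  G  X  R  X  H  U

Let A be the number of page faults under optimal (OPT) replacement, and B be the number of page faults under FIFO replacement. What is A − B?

-3

Under OPT: F F F . F F . . F F . . F F → 9 faults.
Under FIFO: F F F F F F F . F F F . F F → 12 faults.
A − B = 9 − 12 = -3.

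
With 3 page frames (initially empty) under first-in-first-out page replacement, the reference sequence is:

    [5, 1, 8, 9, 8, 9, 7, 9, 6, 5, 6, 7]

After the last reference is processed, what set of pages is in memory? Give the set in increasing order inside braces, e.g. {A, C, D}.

{5, 6, 7}

5: fault, frames (5)
1: fault, frames (5 1)
8: fault, frames (5 1 8)
9: fault, evict 5, frames (1 8 9)
8: hit
9: hit
7: fault, evict 1, frames (8 9 7)
9: hit
6: fault, evict 8, frames (9 7 6)
5: fault, evict 9, frames (7 6 5)
6: hit
7: hit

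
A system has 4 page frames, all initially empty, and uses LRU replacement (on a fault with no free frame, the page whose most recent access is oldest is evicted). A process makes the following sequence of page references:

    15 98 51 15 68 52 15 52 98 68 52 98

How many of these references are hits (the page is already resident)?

6

15 → fault, frames (15)
98 → fault, frames (15 98)
51 → fault, frames (15 98 51)
15 → hit
68 → fault, frames (98 51 15 68)
52 → fault, evict 98, frames (51 15 68 52)
15 → hit
52 → hit
98 → fault, evict 51, frames (68 15 52 98)
68 → hit
52 → hit
98 → hit
Hits: 6.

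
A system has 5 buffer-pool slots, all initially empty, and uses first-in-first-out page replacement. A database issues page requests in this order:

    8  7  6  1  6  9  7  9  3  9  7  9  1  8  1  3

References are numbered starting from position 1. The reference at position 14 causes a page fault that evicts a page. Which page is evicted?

pos 1: 8: miss, frames {8}
pos 2: 7: miss, frames {8,7}
pos 3: 6: miss, frames {8,7,6}
pos 4: 1: miss, frames {8,7,6,1}
pos 5: 6: hit
pos 6: 9: miss, frames {8,7,6,1,9}
pos 7: 7: hit
pos 8: 9: hit
pos 9: 3: miss, evict 8, frames {7,6,1,9,3}
pos 10: 9: hit
pos 11: 7: hit
pos 12: 9: hit
pos 13: 1: hit
pos 14: 8: miss, evict 7, frames {6,1,9,3,8}
At position 14, page 7 is evicted.

7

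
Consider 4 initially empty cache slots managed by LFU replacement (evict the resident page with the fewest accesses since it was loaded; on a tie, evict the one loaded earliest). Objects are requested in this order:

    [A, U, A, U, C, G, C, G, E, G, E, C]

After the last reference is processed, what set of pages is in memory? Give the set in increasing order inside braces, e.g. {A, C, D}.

{C, E, G, U}

A -> miss, frames (A)
U -> miss, frames (A U)
A -> hit
U -> hit
C -> miss, frames (A U C)
G -> miss, frames (A U C G)
C -> hit
G -> hit
E -> miss, evict A, frames (U C G E)
G -> hit
E -> hit
C -> hit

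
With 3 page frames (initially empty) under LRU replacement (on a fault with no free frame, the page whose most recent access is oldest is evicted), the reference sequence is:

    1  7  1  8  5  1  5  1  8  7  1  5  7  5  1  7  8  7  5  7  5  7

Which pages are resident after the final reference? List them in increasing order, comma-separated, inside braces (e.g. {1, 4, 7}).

1 → fault, frames {1}
7 → fault, frames {1,7}
1 → hit
8 → fault, frames {7,1,8}
5 → fault, evict 7, frames {1,8,5}
1 → hit
5 → hit
1 → hit
8 → hit
7 → fault, evict 5, frames {1,8,7}
1 → hit
5 → fault, evict 8, frames {7,1,5}
7 → hit
5 → hit
1 → hit
7 → hit
8 → fault, evict 5, frames {1,7,8}
7 → hit
5 → fault, evict 1, frames {8,7,5}
7 → hit
5 → hit
7 → hit

{5, 7, 8}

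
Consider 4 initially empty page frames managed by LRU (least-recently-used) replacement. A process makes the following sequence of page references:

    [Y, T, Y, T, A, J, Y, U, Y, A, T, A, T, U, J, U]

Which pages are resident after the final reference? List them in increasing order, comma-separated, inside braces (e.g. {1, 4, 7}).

Y: fault, frames [Y]
T: fault, frames [Y, T]
Y: hit
T: hit
A: fault, frames [Y, T, A]
J: fault, frames [Y, T, A, J]
Y: hit
U: fault, evict T, frames [A, J, Y, U]
Y: hit
A: hit
T: fault, evict J, frames [U, Y, A, T]
A: hit
T: hit
U: hit
J: fault, evict Y, frames [A, T, U, J]
U: hit

{A, J, T, U}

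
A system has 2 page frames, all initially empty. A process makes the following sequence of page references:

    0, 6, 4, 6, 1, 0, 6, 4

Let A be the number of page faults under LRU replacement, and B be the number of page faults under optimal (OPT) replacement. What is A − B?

Under LRU: F F F . F F F F → 7 faults.
Under OPT: F F F . F F . F → 6 faults.
A − B = 7 − 6 = 1.

1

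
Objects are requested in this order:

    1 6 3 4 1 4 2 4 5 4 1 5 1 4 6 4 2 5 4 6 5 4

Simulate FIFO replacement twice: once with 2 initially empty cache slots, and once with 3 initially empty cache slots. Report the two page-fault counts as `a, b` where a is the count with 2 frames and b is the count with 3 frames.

2 frames: F F F F F . F F F . F . . F F . F F F F F F → 17 faults.
3 frames: F F F F F . F . F F F . . . F . F F F F . . → 14 faults.
14 < 17: adding a frame reduced faults, as is typical.

17, 14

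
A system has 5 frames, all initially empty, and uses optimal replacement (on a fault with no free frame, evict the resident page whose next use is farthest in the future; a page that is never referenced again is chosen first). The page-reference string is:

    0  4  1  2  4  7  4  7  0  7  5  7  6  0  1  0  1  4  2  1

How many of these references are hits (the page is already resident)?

12

0 → miss, frames {0}
4 → miss, frames {0,4}
1 → miss, frames {0,4,1}
2 → miss, frames {0,4,1,2}
4 → hit
7 → miss, frames {0,4,1,2,7}
4 → hit
7 → hit
0 → hit
7 → hit
5 → miss, evict 2, frames {0,4,1,7,5}
7 → hit
6 → miss, evict 5, frames {0,4,1,7,6}
0 → hit
1 → hit
0 → hit
1 → hit
4 → hit
2 → miss, evict 6, frames {0,4,1,7,2}
1 → hit
Hits: 12.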